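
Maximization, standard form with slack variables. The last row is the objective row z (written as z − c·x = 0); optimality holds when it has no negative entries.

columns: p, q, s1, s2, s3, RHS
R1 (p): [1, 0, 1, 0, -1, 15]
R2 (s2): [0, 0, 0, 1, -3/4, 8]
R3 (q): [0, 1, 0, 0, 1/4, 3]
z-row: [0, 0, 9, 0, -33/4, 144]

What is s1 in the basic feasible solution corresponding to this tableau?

s1 is not in the basis, so in the current basic feasible solution s1 = 0.

0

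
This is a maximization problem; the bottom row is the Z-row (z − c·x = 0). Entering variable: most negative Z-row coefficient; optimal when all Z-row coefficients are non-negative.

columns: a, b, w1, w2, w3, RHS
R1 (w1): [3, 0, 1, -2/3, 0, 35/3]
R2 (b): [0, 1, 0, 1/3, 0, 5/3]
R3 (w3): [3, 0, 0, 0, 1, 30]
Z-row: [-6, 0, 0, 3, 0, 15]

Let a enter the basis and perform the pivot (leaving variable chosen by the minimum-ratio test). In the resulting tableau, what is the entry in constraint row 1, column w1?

Ratio test on column a — row 1: (35/3)/3 = 35/9; row 2: entry 0 ≤ 0; row 3: 30/3 = 10. Minimum is 35/9 at row 1 (w1 leaves); pivot element 3.
Divide row 1 by 3; eliminate column a from the other rows.
In the new row 1, the w1 entry is the old entry divided by the pivot: 1/3 = 1/3.

1/3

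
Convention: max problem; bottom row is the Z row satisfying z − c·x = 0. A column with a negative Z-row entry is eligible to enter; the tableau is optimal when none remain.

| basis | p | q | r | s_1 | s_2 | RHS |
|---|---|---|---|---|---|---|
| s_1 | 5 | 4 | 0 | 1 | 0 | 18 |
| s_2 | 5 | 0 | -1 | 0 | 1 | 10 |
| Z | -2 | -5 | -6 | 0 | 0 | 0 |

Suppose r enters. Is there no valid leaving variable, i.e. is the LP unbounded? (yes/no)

Every constraint-row entry in column r is ≤ 0, so increasing r is unbounded.

yes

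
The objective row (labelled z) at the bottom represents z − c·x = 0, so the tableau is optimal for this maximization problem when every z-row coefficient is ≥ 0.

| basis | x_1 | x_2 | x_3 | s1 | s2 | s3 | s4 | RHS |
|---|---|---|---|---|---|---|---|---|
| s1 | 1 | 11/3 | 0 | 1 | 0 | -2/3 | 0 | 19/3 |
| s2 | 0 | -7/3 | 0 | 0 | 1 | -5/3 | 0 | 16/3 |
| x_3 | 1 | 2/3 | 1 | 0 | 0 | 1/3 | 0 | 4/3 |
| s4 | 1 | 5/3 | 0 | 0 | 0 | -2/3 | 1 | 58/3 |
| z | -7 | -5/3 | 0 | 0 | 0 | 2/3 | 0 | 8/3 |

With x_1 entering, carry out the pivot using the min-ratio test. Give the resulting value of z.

12

Ratio test on column x_1 — row 1: (19/3)/1 = 19/3; row 2: entry 0 ≤ 0; row 3: (4/3)/1 = 4/3; row 4: (58/3)/1 = 58/3. Minimum is 4/3 at row 3 (x_3 leaves); pivot element 1.
Pivot on row 3; the z-row RHS becomes 8/3 − (-7)·(4/3) = 12.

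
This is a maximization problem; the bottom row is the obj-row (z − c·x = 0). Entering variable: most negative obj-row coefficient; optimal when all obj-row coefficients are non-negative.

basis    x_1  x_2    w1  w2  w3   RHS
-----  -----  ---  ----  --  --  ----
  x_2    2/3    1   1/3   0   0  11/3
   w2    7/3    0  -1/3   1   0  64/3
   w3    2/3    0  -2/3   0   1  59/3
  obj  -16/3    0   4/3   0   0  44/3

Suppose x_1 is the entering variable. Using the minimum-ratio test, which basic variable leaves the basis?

Column x_1 entries and ratios — x_2: (11/3)/(2/3) = 11/2; w2: (64/3)/(7/3) = 64/7; w3: (59/3)/(2/3) = 59/2.
Smallest ratio is 11/2 in the row of x_2, so x_2 leaves.

x_2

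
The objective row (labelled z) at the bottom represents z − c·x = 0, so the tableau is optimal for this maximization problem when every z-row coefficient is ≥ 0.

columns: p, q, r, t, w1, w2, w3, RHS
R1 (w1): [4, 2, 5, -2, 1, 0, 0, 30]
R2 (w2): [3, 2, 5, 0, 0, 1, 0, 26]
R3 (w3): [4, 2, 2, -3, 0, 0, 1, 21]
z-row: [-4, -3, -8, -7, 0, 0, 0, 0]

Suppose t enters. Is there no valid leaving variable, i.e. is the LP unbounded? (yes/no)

yes

Every constraint-row entry in column t is ≤ 0, so increasing t is unbounded.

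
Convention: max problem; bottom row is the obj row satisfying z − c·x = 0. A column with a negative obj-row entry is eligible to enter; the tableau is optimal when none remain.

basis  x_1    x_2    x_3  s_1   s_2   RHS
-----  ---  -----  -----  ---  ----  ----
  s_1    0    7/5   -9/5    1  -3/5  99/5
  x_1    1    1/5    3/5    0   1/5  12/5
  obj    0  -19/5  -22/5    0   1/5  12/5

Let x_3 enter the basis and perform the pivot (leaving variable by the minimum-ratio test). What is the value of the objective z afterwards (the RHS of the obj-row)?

Ratio test on column x_3 — row 1: entry -9/5 ≤ 0; row 2: (12/5)/(3/5) = 4. Minimum is 4 at row 2 (x_1 leaves); pivot element 3/5.
Pivot on row 2; the obj-row RHS becomes 12/5 − (-22/5)·4 = 20.

20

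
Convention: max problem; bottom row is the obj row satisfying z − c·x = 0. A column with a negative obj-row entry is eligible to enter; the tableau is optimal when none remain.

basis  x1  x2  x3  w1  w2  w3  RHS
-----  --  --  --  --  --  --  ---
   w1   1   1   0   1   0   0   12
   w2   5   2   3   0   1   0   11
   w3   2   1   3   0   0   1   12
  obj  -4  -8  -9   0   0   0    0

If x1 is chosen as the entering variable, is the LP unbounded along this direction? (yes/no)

no

Column x1 has positive entries in row(s) 1, 2, 3, so the ratio test bounds it — not unbounded.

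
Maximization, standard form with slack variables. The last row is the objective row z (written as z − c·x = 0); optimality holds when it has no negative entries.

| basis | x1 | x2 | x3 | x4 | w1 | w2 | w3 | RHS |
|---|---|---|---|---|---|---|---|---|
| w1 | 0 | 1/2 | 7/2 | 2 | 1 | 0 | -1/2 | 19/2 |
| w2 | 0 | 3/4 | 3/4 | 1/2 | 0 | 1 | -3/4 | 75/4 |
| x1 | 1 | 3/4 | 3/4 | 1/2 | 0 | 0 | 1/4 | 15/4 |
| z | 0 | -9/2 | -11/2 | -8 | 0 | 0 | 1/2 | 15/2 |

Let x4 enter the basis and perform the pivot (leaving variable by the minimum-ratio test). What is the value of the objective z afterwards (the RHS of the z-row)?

91/2

Ratio test on column x4 — row 1: (19/2)/2 = 19/4; row 2: (75/4)/(1/2) = 75/2; row 3: (15/4)/(1/2) = 15/2. Minimum is 19/4 at row 1 (w1 leaves); pivot element 2.
Pivot on row 1; the z-row RHS becomes 15/2 − (-8)·(19/4) = 91/2.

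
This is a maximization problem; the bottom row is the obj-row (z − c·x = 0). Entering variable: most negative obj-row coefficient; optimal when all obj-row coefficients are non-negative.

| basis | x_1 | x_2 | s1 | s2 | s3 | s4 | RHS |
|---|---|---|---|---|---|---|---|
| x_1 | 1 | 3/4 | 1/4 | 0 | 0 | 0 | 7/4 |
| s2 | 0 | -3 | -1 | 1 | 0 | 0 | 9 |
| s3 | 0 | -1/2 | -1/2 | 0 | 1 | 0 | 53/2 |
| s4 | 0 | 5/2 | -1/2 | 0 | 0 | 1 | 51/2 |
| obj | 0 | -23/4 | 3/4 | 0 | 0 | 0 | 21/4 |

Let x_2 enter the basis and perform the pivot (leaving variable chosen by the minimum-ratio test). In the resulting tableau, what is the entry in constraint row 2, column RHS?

16

Ratio test on column x_2 — row 1: (7/4)/(3/4) = 7/3; row 2: entry -3 ≤ 0; row 3: entry -1/2 ≤ 0; row 4: (51/2)/(5/2) = 51/5. Minimum is 7/3 at row 1 (x_1 leaves); pivot element 3/4.
Divide row 1 by 3/4; eliminate column x_2 from the other rows.
Row 2 update in column RHS: 9 − (-3)·(7/3) = 16.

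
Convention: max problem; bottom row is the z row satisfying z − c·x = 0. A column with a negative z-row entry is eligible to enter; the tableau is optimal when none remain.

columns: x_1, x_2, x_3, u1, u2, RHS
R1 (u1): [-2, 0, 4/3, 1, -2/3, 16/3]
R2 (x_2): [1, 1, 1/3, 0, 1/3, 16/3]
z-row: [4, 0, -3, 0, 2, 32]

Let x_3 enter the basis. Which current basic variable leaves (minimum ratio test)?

Column x_3 entries and ratios — u1: (16/3)/(4/3) = 4; x_2: (16/3)/(1/3) = 16.
Smallest ratio is 4 in the row of u1, so u1 leaves.

u1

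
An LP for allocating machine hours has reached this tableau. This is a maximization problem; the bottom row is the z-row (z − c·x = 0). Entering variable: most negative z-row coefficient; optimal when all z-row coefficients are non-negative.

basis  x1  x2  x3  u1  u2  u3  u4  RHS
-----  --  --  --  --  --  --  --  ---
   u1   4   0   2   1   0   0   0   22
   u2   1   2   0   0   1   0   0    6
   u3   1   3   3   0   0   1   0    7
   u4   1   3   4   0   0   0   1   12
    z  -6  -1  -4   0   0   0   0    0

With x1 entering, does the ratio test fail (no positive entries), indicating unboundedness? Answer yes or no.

Column x1 has positive entries in row(s) 1, 2, 3, 4, so the ratio test bounds it — not unbounded.

no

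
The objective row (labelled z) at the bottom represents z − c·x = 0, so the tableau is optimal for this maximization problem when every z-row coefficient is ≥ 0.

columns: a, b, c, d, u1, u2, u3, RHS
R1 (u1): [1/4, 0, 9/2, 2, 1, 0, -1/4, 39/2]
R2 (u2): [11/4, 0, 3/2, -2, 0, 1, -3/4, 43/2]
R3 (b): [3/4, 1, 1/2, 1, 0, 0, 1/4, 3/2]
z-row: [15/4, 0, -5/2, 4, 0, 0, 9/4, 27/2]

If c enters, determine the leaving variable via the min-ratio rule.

Column c entries and ratios — u1: (39/2)/(9/2) = 13/3; u2: (43/2)/(3/2) = 43/3; b: (3/2)/(1/2) = 3.
Smallest ratio is 3 in the row of b, so b leaves.

b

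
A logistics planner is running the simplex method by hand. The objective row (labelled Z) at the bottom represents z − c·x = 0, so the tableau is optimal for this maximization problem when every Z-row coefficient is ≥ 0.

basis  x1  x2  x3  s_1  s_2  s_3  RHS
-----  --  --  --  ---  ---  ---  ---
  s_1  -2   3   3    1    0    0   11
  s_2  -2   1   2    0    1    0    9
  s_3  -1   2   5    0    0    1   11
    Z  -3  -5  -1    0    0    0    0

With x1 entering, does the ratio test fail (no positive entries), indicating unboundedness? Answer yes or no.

Every constraint-row entry in column x1 is ≤ 0, so increasing x1 is unbounded.

yes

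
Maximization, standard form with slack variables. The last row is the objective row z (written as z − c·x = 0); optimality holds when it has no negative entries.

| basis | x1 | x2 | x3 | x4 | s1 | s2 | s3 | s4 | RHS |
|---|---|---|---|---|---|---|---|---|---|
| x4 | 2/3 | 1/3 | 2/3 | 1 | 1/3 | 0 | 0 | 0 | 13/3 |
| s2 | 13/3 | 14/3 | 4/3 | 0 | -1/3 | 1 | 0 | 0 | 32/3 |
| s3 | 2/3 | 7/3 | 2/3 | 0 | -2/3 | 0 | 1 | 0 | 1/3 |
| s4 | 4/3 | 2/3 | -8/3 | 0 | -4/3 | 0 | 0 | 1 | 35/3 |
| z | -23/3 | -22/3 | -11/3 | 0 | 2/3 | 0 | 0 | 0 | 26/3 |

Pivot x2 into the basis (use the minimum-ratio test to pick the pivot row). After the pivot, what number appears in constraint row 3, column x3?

2/7

Ratio test on column x2 — row 1: (13/3)/(1/3) = 13; row 2: (32/3)/(14/3) = 16/7; row 3: (1/3)/(7/3) = 1/7; row 4: (35/3)/(2/3) = 35/2. Minimum is 1/7 at row 3 (s3 leaves); pivot element 7/3.
Divide row 3 by 7/3; eliminate column x2 from the other rows.
In the new row 3, the x3 entry is the old entry divided by the pivot: (2/3)/(7/3) = 2/7.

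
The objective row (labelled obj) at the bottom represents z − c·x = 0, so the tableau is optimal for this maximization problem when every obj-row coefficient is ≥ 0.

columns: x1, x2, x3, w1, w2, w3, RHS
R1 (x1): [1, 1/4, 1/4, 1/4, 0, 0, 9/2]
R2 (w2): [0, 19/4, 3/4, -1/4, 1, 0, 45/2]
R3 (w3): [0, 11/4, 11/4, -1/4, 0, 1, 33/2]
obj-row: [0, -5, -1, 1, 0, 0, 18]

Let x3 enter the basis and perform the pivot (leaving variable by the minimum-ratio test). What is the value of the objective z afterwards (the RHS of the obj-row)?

24

Ratio test on column x3 — row 1: (9/2)/(1/4) = 18; row 2: (45/2)/(3/4) = 30; row 3: (33/2)/(11/4) = 6. Minimum is 6 at row 3 (w3 leaves); pivot element 11/4.
Pivot on row 3; the obj-row RHS becomes 18 − (-1)·6 = 24.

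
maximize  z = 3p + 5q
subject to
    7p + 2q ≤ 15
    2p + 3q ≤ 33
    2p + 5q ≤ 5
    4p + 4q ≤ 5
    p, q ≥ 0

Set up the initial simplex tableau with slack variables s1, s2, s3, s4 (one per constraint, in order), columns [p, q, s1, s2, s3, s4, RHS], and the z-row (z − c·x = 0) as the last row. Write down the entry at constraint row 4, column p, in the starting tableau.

Constraint 4 has coefficient 4 on p.

4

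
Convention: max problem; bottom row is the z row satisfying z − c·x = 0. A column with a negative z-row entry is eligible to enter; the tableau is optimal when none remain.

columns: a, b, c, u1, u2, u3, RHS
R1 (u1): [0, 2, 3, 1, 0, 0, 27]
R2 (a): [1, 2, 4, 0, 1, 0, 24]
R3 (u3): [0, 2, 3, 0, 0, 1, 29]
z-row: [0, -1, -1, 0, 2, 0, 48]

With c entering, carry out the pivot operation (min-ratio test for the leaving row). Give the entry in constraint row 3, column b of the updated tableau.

1/2

Ratio test on column c — row 1: 27/3 = 9; row 2: 24/4 = 6; row 3: 29/3 = 29/3. Minimum is 6 at row 2 (a leaves); pivot element 4.
Divide row 2 by 4; eliminate column c from the other rows.
Row 3 update in column b: 2 − 3·(1/2) = 1/2.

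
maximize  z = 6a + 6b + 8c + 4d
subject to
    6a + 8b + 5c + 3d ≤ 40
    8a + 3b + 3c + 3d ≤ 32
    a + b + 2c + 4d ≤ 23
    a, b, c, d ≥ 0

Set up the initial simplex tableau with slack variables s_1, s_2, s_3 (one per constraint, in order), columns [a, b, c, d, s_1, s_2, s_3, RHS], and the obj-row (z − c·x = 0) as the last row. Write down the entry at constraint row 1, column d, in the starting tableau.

Constraint 1 has coefficient 3 on d.

3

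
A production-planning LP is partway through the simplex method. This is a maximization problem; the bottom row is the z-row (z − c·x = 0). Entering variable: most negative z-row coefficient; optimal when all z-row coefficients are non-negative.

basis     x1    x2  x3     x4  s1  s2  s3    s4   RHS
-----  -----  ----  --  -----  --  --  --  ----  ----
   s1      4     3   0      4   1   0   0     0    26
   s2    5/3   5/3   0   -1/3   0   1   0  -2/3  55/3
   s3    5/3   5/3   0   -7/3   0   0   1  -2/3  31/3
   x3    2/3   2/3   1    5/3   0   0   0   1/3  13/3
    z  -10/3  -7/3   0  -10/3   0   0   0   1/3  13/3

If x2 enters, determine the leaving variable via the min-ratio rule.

Column x2 entries and ratios — s1: 26/3 = 26/3; s2: (55/3)/(5/3) = 11; s3: (31/3)/(5/3) = 31/5; x3: (13/3)/(2/3) = 13/2.
Smallest ratio is 31/5 in the row of s3, so s3 leaves.

s3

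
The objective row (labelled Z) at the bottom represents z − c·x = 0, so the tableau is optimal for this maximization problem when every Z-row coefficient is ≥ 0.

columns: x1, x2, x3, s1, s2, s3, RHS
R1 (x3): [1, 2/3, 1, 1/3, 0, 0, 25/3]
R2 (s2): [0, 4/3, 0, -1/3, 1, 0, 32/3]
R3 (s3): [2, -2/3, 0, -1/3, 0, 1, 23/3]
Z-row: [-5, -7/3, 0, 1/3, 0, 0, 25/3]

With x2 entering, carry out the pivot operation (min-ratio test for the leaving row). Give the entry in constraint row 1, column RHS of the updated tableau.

Ratio test on column x2 — row 1: (25/3)/(2/3) = 25/2; row 2: (32/3)/(4/3) = 8; row 3: entry -2/3 ≤ 0. Minimum is 8 at row 2 (s2 leaves); pivot element 4/3.
Divide row 2 by 4/3; eliminate column x2 from the other rows.
Row 1 update in column RHS: 25/3 − (2/3)·8 = 3.

3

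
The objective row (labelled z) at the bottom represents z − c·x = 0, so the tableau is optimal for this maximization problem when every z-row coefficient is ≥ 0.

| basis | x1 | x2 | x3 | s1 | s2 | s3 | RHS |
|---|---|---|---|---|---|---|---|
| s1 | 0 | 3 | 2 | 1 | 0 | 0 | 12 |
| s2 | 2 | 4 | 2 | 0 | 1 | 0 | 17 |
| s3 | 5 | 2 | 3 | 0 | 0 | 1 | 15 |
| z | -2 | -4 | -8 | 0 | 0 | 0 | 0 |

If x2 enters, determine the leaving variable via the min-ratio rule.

s1

Column x2 entries and ratios — s1: 12/3 = 4; s2: 17/4 = 17/4; s3: 15/2 = 15/2.
Smallest ratio is 4 in the row of s1, so s1 leaves.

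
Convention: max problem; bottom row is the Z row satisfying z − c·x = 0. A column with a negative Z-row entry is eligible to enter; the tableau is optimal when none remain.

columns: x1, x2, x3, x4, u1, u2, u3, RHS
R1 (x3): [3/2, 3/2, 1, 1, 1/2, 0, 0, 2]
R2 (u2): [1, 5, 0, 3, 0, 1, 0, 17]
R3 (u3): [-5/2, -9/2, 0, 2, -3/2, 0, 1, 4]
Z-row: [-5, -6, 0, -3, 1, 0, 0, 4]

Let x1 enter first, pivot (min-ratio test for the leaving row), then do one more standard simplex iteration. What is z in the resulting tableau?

12

Ratio test on column x1 — row 1: 2/(3/2) = 4/3; row 2: 17/1 = 17; row 3: entry -5/2 ≤ 0. Minimum is 4/3 at row 1 (x3 leaves); pivot element 3/2.
Pivot on row 1; the Z-row RHS becomes 4 − (-5)·(4/3) = 32/3.
Next entering variable (most negative Z-row entry -1): x2.
Ratio test on column x2 — row 1: (4/3)/1 = 4/3; row 2: (47/3)/4 = 47/12; row 3: entry -2 ≤ 0. Minimum is 4/3 at row 1 (x1 leaves); pivot element 1.
After the second pivot the Z-row RHS is 32/3 − (-1)·(4/3) = 12.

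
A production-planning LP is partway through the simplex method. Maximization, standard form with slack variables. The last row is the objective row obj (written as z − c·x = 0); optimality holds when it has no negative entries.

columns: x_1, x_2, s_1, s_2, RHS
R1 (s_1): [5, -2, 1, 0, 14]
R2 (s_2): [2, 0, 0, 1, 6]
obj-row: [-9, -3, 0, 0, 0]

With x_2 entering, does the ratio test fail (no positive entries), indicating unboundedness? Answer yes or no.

yes

Every constraint-row entry in column x_2 is ≤ 0, so increasing x_2 is unbounded.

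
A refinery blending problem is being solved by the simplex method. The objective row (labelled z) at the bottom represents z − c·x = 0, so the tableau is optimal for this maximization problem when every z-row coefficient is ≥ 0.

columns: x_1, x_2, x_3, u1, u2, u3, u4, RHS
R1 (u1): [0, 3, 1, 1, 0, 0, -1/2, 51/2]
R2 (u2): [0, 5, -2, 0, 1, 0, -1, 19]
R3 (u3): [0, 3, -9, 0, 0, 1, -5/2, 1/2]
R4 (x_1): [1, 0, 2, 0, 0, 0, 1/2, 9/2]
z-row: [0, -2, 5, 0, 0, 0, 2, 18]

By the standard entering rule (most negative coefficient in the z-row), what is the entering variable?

x_2

Negative z-row entries: x_2: -2.
The most negative is -2 in column x_2, so x_2 enters.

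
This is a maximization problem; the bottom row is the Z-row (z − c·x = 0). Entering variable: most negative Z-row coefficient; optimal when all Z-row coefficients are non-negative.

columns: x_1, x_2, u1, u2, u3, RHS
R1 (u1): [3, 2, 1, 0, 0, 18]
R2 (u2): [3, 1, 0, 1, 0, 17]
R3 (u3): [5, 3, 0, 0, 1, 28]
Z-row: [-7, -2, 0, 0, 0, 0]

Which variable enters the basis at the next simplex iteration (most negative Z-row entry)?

Negative Z-row entries: x_1: -7, x_2: -2.
The most negative is -7 in column x_1, so x_1 enters.

x_1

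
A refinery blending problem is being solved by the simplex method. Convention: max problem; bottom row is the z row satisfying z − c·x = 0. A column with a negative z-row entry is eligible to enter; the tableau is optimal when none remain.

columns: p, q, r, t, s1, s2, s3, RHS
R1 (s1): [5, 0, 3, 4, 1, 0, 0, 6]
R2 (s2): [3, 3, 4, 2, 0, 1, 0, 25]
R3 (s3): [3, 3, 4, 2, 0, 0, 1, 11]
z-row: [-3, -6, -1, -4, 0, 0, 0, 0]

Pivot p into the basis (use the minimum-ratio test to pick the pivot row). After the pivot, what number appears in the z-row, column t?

-8/5

Ratio test on column p — row 1: 6/5 = 6/5; row 2: 25/3 = 25/3; row 3: 11/3 = 11/3. Minimum is 6/5 at row 1 (s1 leaves); pivot element 5.
Divide row 1 by 5; eliminate column p from the other rows.
z-row update in column t: -4 − (-3)·(4/5) = -8/5.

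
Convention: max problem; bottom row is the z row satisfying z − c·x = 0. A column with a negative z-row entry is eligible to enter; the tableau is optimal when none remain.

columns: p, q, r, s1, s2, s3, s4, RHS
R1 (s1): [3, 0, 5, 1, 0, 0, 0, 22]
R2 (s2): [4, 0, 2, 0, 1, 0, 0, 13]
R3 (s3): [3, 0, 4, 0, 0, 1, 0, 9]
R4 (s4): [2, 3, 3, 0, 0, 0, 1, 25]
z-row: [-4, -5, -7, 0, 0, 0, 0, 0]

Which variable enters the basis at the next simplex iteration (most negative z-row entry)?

Negative z-row entries: p: -4, q: -5, r: -7.
The most negative is -7 in column r, so r enters.

r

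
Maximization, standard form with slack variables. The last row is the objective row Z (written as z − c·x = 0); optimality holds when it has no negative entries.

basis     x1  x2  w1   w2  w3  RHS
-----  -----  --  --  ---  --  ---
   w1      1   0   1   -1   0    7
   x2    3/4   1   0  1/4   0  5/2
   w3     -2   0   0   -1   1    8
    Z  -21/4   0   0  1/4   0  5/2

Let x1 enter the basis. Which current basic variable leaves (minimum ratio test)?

Column x1 entries and ratios — w1: 7/1 = 7; x2: (5/2)/(3/4) = 10/3; w3: -2 ≤ 0, skip.
Smallest ratio is 10/3 in the row of x2, so x2 leaves.

x2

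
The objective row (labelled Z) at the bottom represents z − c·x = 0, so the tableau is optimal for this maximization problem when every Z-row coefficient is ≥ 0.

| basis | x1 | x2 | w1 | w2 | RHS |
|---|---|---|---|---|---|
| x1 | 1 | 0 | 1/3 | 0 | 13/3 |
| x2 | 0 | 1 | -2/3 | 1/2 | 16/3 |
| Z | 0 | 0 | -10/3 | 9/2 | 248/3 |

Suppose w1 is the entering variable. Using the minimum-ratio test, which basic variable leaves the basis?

x1

Column w1 entries and ratios — x1: (13/3)/(1/3) = 13; x2: -2/3 ≤ 0, skip.
Smallest ratio is 13 in the row of x1, so x1 leaves.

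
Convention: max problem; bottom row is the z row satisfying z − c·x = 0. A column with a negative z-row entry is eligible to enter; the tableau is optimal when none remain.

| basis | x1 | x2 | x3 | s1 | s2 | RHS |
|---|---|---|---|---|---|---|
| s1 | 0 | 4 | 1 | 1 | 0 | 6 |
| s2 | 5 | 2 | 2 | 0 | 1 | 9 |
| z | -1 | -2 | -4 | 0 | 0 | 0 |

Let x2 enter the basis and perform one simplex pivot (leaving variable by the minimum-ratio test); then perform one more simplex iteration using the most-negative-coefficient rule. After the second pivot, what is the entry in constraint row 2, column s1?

-1/3

Ratio test on column x2 — row 1: 6/4 = 3/2; row 2: 9/2 = 9/2. Minimum is 3/2 at row 1 (s1 leaves); pivot element 4.
Divide row 1 by 4; eliminate column x2 from the other rows.
Second iteration: most negative z-row entry is -7/2 in column x3, so x3 enters.
Ratio test on column x3 — row 1: (3/2)/(1/4) = 6; row 2: 6/(3/2) = 4. Minimum is 4 at row 2 (s2 leaves); pivot element 3/2.
Divide row 2 by 3/2; eliminate column x3 from the other rows.
After both pivots, the entry at constraint row 2, column s1 is -1/3.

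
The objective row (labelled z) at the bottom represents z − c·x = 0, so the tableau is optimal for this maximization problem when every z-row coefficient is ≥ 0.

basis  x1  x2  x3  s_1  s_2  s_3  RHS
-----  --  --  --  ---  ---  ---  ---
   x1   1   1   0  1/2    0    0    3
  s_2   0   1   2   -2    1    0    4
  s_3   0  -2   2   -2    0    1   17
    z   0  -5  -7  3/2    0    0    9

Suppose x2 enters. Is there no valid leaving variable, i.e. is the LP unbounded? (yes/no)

Column x2 has positive entries in row(s) 1, 2, so the ratio test bounds it — not unbounded.

no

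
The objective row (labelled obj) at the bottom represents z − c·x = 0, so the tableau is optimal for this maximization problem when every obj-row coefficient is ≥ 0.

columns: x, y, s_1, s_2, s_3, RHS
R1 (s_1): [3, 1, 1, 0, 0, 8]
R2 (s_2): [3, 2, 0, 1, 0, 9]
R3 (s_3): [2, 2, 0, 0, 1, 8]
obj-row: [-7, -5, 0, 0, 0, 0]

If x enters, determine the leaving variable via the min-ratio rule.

s_1

Column x entries and ratios — s_1: 8/3 = 8/3; s_2: 9/3 = 3; s_3: 8/2 = 4.
Smallest ratio is 8/3 in the row of s_1, so s_1 leaves.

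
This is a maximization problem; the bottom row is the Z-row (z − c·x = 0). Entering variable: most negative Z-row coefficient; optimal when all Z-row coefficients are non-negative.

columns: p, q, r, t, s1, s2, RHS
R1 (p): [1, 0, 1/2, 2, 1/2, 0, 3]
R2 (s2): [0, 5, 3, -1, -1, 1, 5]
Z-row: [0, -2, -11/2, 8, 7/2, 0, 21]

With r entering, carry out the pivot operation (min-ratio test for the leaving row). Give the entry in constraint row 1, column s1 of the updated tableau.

2/3

Ratio test on column r — row 1: 3/(1/2) = 6; row 2: 5/3 = 5/3. Minimum is 5/3 at row 2 (s2 leaves); pivot element 3.
Divide row 2 by 3; eliminate column r from the other rows.
Row 1 update in column s1: 1/2 − (1/2)·(-1/3) = 2/3.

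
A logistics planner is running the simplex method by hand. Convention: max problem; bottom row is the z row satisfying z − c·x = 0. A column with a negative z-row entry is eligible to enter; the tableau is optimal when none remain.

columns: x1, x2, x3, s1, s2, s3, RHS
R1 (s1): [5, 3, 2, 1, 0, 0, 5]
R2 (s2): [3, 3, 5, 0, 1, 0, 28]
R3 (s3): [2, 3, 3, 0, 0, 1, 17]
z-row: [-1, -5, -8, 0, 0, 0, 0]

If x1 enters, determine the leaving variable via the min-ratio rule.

s1

Column x1 entries and ratios — s1: 5/5 = 1; s2: 28/3 = 28/3; s3: 17/2 = 17/2.
Smallest ratio is 1 in the row of s1, so s1 leaves.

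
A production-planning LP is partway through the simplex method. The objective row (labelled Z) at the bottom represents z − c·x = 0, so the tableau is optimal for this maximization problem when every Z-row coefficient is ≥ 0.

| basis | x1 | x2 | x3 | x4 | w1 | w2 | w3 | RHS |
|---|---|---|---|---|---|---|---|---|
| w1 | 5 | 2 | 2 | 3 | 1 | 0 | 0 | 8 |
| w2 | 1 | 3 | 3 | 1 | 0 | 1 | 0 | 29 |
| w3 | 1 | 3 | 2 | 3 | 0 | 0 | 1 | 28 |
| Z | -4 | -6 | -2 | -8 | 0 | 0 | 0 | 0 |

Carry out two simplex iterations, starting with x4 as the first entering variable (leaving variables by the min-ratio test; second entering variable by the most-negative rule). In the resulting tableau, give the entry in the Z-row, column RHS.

24

Ratio test on column x4 — row 1: 8/3 = 8/3; row 2: 29/1 = 29; row 3: 28/3 = 28/3. Minimum is 8/3 at row 1 (w1 leaves); pivot element 3.
Divide row 1 by 3; eliminate column x4 from the other rows.
Second iteration: most negative Z-row entry is -2/3 in column x2, so x2 enters.
Ratio test on column x2 — row 1: (8/3)/(2/3) = 4; row 2: (79/3)/(7/3) = 79/7; row 3: 20/1 = 20. Minimum is 4 at row 1 (x4 leaves); pivot element 2/3.
Divide row 1 by 2/3; eliminate column x2 from the other rows.
After both pivots, the entry at the Z-row, column RHS is 24.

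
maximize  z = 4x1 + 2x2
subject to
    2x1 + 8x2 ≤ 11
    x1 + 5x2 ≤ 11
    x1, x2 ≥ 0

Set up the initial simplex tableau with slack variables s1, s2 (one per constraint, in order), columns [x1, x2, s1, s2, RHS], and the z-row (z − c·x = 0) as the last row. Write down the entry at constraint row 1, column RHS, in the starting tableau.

11

The RHS of constraint 1 is b_1 = 11.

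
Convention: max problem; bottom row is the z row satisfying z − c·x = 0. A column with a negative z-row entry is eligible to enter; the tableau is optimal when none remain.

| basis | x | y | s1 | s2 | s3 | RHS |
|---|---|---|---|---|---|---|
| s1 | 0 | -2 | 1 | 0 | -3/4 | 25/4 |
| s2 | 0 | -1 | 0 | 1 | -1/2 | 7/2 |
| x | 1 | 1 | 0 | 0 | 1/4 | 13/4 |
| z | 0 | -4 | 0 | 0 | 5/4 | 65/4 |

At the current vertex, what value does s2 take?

7/2

s2 is basic (row 2); its value is the RHS of that row, 7/2.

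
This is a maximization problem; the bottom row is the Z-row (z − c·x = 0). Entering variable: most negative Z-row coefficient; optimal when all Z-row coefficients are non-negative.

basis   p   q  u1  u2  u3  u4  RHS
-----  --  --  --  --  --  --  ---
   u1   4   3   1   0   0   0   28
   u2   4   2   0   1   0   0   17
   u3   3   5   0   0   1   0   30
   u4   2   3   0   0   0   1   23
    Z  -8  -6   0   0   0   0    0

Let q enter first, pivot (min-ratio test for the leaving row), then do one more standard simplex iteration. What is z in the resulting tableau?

307/7

Ratio test on column q — row 1: 28/3 = 28/3; row 2: 17/2 = 17/2; row 3: 30/5 = 6; row 4: 23/3 = 23/3. Minimum is 6 at row 3 (u3 leaves); pivot element 5.
Pivot on row 3; the Z-row RHS becomes 0 − (-6)·6 = 36.
Next entering variable (most negative Z-row entry -22/5): p.
Ratio test on column p — row 1: 10/(11/5) = 50/11; row 2: 5/(14/5) = 25/14; row 3: 6/(3/5) = 10; row 4: 5/(1/5) = 25. Minimum is 25/14 at row 2 (u2 leaves); pivot element 14/5.
After the second pivot the Z-row RHS is 36 − (-22/5)·(25/14) = 307/7.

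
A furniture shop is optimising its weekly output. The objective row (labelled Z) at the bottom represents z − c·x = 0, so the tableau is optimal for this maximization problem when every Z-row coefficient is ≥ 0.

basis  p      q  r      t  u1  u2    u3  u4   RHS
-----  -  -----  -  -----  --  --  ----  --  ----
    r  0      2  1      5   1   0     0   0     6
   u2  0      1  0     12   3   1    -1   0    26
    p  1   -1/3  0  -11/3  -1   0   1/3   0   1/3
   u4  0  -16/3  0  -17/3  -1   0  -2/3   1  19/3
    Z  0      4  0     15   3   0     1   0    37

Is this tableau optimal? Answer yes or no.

Every Z-row coefficient is ≥ 0, so the tableau is optimal.

yes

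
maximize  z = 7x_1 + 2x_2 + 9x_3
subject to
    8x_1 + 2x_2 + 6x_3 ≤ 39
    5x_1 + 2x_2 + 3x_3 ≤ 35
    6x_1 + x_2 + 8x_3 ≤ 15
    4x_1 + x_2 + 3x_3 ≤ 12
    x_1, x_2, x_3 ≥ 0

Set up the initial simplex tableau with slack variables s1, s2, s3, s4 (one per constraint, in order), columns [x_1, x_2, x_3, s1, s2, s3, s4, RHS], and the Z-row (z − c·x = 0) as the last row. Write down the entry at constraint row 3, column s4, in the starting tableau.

0

Slack s4 belongs to constraint 4; its column is the unit vector e_4, so the entry in row 3 is 0.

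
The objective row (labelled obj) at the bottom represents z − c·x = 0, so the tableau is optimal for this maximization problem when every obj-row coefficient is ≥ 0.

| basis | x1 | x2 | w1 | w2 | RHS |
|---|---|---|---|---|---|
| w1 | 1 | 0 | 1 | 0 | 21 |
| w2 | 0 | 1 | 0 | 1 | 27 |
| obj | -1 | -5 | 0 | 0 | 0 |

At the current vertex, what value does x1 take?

0

x1 is not in the basis, so in the current basic feasible solution x1 = 0.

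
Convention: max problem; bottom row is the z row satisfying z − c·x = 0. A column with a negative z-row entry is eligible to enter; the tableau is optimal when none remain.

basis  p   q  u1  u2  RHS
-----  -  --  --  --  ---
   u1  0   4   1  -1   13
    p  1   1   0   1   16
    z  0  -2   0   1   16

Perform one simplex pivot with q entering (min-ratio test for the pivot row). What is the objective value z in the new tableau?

Ratio test on column q — row 1: 13/4 = 13/4; row 2: 16/1 = 16. Minimum is 13/4 at row 1 (u1 leaves); pivot element 4.
Pivot on row 1; the z-row RHS becomes 16 − (-2)·(13/4) = 45/2.

45/2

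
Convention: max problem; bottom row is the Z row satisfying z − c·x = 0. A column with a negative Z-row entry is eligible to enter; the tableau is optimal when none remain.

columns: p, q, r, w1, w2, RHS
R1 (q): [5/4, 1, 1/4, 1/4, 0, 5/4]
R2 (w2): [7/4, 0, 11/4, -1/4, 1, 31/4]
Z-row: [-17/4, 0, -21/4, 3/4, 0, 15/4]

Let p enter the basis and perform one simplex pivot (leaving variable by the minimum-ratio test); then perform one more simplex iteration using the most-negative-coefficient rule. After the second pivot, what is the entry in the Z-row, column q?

5/6

Ratio test on column p — row 1: (5/4)/(5/4) = 1; row 2: (31/4)/(7/4) = 31/7. Minimum is 1 at row 1 (q leaves); pivot element 5/4.
Divide row 1 by 5/4; eliminate column p from the other rows.
Second iteration: most negative Z-row entry is -22/5 in column r, so r enters.
Ratio test on column r — row 1: 1/(1/5) = 5; row 2: 6/(12/5) = 5/2. Minimum is 5/2 at row 2 (w2 leaves); pivot element 12/5.
Divide row 2 by 12/5; eliminate column r from the other rows.
After both pivots, the entry at the Z-row, column q is 5/6.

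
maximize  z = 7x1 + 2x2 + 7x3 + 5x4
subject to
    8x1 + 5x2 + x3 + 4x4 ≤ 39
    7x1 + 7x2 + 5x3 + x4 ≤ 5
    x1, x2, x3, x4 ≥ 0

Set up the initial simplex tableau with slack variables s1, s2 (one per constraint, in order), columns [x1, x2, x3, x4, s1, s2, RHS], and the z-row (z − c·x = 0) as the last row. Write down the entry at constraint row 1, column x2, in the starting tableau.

5

Constraint 1 has coefficient 5 on x2.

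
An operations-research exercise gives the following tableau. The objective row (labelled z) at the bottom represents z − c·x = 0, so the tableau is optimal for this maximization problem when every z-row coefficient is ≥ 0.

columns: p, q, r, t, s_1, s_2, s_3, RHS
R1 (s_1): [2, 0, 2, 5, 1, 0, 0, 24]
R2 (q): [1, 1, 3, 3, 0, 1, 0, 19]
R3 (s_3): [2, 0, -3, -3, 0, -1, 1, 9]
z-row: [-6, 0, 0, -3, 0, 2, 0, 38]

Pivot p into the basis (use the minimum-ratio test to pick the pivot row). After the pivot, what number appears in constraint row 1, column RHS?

15

Ratio test on column p — row 1: 24/2 = 12; row 2: 19/1 = 19; row 3: 9/2 = 9/2. Minimum is 9/2 at row 3 (s_3 leaves); pivot element 2.
Divide row 3 by 2; eliminate column p from the other rows.
Row 1 update in column RHS: 24 − 2·(9/2) = 15.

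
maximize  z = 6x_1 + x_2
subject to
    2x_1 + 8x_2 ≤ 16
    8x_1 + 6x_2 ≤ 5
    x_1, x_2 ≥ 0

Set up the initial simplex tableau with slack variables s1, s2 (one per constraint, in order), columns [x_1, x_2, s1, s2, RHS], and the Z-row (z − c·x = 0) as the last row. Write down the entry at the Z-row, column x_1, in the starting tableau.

-6

The Z-row carries the negated objective coefficients: the x_1 entry is -6.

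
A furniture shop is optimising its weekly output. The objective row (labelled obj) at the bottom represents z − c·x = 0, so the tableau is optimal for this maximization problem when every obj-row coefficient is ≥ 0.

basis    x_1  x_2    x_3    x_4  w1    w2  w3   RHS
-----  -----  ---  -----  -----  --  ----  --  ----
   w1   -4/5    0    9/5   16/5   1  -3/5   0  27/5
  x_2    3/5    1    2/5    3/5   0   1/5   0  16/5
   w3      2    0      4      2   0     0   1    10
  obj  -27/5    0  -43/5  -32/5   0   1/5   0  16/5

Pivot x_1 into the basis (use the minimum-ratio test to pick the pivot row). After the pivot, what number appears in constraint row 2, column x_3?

-4/5

Ratio test on column x_1 — row 1: entry -4/5 ≤ 0; row 2: (16/5)/(3/5) = 16/3; row 3: 10/2 = 5. Minimum is 5 at row 3 (w3 leaves); pivot element 2.
Divide row 3 by 2; eliminate column x_1 from the other rows.
Row 2 update in column x_3: 2/5 − (3/5)·2 = -4/5.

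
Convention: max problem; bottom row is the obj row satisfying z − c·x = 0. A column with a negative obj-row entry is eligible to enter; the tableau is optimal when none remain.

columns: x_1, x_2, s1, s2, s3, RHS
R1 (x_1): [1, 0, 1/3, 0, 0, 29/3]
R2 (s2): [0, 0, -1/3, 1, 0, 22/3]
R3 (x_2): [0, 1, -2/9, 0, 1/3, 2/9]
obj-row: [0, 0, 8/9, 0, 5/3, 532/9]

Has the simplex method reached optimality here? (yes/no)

Every obj-row coefficient is ≥ 0, so the tableau is optimal.

yes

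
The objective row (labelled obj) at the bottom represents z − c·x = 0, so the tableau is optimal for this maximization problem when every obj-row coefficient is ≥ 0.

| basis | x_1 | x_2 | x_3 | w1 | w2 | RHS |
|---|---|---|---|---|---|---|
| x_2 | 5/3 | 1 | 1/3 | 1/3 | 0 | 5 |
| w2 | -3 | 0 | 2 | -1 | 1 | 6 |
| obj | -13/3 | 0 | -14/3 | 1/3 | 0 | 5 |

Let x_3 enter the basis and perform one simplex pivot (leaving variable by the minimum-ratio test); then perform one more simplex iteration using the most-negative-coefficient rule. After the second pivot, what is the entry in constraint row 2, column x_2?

Ratio test on column x_3 — row 1: 5/(1/3) = 15; row 2: 6/2 = 3. Minimum is 3 at row 2 (w2 leaves); pivot element 2.
Divide row 2 by 2; eliminate column x_3 from the other rows.
Second iteration: most negative obj-row entry is -34/3 in column x_1, so x_1 enters.
Ratio test on column x_1 — row 1: 4/(13/6) = 24/13; row 2: entry -3/2 ≤ 0. Minimum is 24/13 at row 1 (x_2 leaves); pivot element 13/6.
Divide row 1 by 13/6; eliminate column x_1 from the other rows.
After both pivots, the entry at constraint row 2, column x_2 is 9/13.

9/13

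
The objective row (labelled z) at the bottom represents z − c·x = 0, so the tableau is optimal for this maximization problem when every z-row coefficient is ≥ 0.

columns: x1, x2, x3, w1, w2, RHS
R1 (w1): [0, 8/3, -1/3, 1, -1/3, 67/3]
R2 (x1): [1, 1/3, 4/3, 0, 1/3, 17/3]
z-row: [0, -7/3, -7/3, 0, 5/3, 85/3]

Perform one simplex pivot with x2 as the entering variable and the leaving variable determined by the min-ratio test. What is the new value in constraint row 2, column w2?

3/8

Ratio test on column x2 — row 1: (67/3)/(8/3) = 67/8; row 2: (17/3)/(1/3) = 17. Minimum is 67/8 at row 1 (w1 leaves); pivot element 8/3.
Divide row 1 by 8/3; eliminate column x2 from the other rows.
Row 2 update in column w2: 1/3 − (1/3)·(-1/8) = 3/8.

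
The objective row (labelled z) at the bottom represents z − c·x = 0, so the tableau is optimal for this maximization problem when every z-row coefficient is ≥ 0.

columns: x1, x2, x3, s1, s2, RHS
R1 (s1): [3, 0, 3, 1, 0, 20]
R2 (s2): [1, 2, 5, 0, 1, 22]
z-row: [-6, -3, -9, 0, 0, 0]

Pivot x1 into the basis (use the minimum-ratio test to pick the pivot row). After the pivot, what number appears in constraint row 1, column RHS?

20/3

Ratio test on column x1 — row 1: 20/3 = 20/3; row 2: 22/1 = 22. Minimum is 20/3 at row 1 (s1 leaves); pivot element 3.
Divide row 1 by 3; eliminate column x1 from the other rows.
In the new row 1, the RHS entry is the old entry divided by the pivot: 20/3 = 20/3.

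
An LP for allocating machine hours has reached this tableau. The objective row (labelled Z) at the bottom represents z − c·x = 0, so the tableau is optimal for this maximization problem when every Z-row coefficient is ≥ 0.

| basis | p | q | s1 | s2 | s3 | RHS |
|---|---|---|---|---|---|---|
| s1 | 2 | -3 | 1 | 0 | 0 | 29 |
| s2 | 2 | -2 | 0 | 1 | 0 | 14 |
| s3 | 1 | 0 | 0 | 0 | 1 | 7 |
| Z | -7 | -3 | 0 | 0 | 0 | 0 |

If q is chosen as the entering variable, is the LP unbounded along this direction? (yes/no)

Every constraint-row entry in column q is ≤ 0, so increasing q is unbounded.

yes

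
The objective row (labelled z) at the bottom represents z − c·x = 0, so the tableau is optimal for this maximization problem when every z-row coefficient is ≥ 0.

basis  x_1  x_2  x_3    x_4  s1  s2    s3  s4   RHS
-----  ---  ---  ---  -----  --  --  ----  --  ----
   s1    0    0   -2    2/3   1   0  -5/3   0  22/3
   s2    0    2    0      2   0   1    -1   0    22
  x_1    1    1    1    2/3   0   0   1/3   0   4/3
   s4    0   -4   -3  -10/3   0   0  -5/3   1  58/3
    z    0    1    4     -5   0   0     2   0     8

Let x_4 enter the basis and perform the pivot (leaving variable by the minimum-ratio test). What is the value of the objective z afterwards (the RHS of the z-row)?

18

Ratio test on column x_4 — row 1: (22/3)/(2/3) = 11; row 2: 22/2 = 11; row 3: (4/3)/(2/3) = 2; row 4: entry -10/3 ≤ 0. Minimum is 2 at row 3 (x_1 leaves); pivot element 2/3.
Pivot on row 3; the z-row RHS becomes 8 − (-5)·2 = 18.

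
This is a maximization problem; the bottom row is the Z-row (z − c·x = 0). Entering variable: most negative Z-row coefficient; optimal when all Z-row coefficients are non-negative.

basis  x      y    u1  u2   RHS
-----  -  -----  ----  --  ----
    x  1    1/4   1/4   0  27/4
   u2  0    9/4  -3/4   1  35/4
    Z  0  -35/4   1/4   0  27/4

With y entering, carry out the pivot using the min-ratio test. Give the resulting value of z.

367/9

Ratio test on column y — row 1: (27/4)/(1/4) = 27; row 2: (35/4)/(9/4) = 35/9. Minimum is 35/9 at row 2 (u2 leaves); pivot element 9/4.
Pivot on row 2; the Z-row RHS becomes 27/4 − (-35/4)·(35/9) = 367/9.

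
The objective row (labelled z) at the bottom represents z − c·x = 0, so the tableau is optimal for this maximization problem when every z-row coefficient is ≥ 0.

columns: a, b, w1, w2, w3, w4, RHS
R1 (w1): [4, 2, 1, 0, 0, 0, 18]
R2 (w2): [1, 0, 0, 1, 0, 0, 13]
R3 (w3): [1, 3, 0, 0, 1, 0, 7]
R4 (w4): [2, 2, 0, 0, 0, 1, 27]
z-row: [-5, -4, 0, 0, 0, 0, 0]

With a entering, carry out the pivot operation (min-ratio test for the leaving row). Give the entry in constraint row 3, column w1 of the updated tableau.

-1/4

Ratio test on column a — row 1: 18/4 = 9/2; row 2: 13/1 = 13; row 3: 7/1 = 7; row 4: 27/2 = 27/2. Minimum is 9/2 at row 1 (w1 leaves); pivot element 4.
Divide row 1 by 4; eliminate column a from the other rows.
Row 3 update in column w1: 0 − 1·(1/4) = -1/4.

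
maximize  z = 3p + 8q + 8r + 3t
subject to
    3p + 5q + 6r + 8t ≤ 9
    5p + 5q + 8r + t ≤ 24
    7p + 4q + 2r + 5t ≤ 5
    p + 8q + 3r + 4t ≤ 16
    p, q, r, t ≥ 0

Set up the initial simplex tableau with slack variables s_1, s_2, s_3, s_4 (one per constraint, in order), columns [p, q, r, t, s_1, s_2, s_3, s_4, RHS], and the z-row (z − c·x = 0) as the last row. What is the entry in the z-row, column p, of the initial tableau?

The z-row carries the negated objective coefficients: the p entry is -3.

-3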